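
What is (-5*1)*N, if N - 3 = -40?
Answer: 185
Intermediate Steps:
N = -37 (N = 3 - 40 = -37)
(-5*1)*N = -5*1*(-37) = -5*(-37) = 185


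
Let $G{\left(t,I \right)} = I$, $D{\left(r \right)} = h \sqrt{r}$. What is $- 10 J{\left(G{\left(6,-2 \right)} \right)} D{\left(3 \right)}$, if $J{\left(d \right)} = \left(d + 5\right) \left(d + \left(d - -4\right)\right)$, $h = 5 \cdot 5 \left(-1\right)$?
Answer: $0$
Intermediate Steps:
$h = -25$ ($h = 25 \left(-1\right) = -25$)
$D{\left(r \right)} = - 25 \sqrt{r}$
$J{\left(d \right)} = \left(4 + 2 d\right) \left(5 + d\right)$ ($J{\left(d \right)} = \left(5 + d\right) \left(d + \left(d + 4\right)\right) = \left(5 + d\right) \left(d + \left(4 + d\right)\right) = \left(5 + d\right) \left(4 + 2 d\right) = \left(4 + 2 d\right) \left(5 + d\right)$)
$- 10 J{\left(G{\left(6,-2 \right)} \right)} D{\left(3 \right)} = - 10 \left(20 + 2 \left(-2\right)^{2} + 14 \left(-2\right)\right) \left(- 25 \sqrt{3}\right) = - 10 \left(20 + 2 \cdot 4 - 28\right) \left(- 25 \sqrt{3}\right) = - 10 \left(20 + 8 - 28\right) \left(- 25 \sqrt{3}\right) = \left(-10\right) 0 \left(- 25 \sqrt{3}\right) = 0 \left(- 25 \sqrt{3}\right) = 0$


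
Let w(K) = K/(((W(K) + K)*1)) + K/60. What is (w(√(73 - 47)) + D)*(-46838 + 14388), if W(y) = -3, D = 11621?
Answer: -6411568350/17 - 639265*√26/102 ≈ -3.7718e+8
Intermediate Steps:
w(K) = K/60 + K/(-3 + K) (w(K) = K/(((-3 + K)*1)) + K/60 = K/(-3 + K) + K*(1/60) = K/(-3 + K) + K/60 = K/60 + K/(-3 + K))
(w(√(73 - 47)) + D)*(-46838 + 14388) = (√(73 - 47)*(57 + √(73 - 47))/(60*(-3 + √(73 - 47))) + 11621)*(-46838 + 14388) = (√26*(57 + √26)/(60*(-3 + √26)) + 11621)*(-32450) = (11621 + √26*(57 + √26)/(60*(-3 + √26)))*(-32450) = -377101450 - 3245*√26*(57 + √26)/(6*(-3 + √26))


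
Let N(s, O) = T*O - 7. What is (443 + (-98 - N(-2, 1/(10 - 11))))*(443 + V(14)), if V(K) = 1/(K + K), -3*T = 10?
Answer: 2162605/14 ≈ 1.5447e+5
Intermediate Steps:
T = -10/3 (T = -⅓*10 = -10/3 ≈ -3.3333)
N(s, O) = -7 - 10*O/3 (N(s, O) = -10*O/3 - 7 = -7 - 10*O/3)
V(K) = 1/(2*K)
(443 + (-98 - N(-2, 1/(10 - 11))))*(443 + V(14)) = (443 + (-98 - (-7 - 10/(3*(10 - 11)))))*(443 + (½)/14) = (443 + (-98 - (-7 - 10/3/(-1))))*(443 + (½)*(1/14)) = (443 + (-98 - (-7 - 10/3*(-1))))*(443 + 1/28) = (443 + (-98 - (-7 + 10/3)))*(12405/28) = (443 + (-98 - 1*(-11/3)))*(12405/28) = (443 + (-98 + 11/3))*(12405/28) = (443 - 283/3)*(12405/28) = (1046/3)*(12405/28) = 2162605/14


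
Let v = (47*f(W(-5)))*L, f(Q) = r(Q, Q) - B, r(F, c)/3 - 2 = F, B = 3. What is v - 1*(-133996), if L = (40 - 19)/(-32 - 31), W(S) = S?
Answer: 134184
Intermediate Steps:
r(F, c) = 6 + 3*F
L = -1/3 (L = 21/(-63) = 21*(-1/63) = -1/3 ≈ -0.33333)
f(Q) = 3 + 3*Q (f(Q) = (6 + 3*Q) - 1*3 = (6 + 3*Q) - 3 = 3 + 3*Q)
v = 188 (v = (47*(3 + 3*(-5)))*(-1/3) = (47*(3 - 15))*(-1/3) = (47*(-12))*(-1/3) = -564*(-1/3) = 188)
v - 1*(-133996) = 188 - 1*(-133996) = 188 + 133996 = 134184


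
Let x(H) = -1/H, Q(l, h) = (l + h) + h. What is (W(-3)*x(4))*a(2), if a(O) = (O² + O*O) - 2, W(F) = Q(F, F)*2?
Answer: 27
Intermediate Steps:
Q(l, h) = l + 2*h (Q(l, h) = (h + l) + h = l + 2*h)
W(F) = 6*F (W(F) = (F + 2*F)*2 = (3*F)*2 = 6*F)
a(O) = -2 + 2*O² (a(O) = (O² + O²) - 2 = 2*O² - 2 = -2 + 2*O²)
(W(-3)*x(4))*a(2) = ((6*(-3))*(-1/4))*(-2 + 2*2²) = (-(-18)/4)*(-2 + 2*4) = (-18*(-¼))*(-2 + 8) = (9/2)*6 = 27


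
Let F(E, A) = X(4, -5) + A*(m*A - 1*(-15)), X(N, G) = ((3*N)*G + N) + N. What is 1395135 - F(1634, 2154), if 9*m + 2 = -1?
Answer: 2909449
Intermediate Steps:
m = -1/3 (m = -2/9 + (1/9)*(-1) = -2/9 - 1/9 = -1/3 ≈ -0.33333)
X(N, G) = 2*N + 3*G*N (X(N, G) = (3*G*N + N) + N = (N + 3*G*N) + N = 2*N + 3*G*N)
F(E, A) = -52 + A*(15 - A/3) (F(E, A) = 4*(2 + 3*(-5)) + A*(-A/3 - 1*(-15)) = 4*(2 - 15) + A*(-A/3 + 15) = 4*(-13) + A*(15 - A/3) = -52 + A*(15 - A/3))
1395135 - F(1634, 2154) = 1395135 - (-52 + 15*2154 - 1/3*2154**2) = 1395135 - (-52 + 32310 - 1/3*4639716) = 1395135 - (-52 + 32310 - 1546572) = 1395135 - 1*(-1514314) = 1395135 + 1514314 = 2909449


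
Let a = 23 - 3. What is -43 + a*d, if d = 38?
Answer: 717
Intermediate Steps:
a = 20
-43 + a*d = -43 + 20*38 = -43 + 760 = 717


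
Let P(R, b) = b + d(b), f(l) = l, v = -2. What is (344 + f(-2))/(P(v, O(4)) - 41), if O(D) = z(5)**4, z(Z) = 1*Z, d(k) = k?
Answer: 114/403 ≈ 0.28288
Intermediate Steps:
z(Z) = Z
O(D) = 625 (O(D) = 5**4 = 625)
P(R, b) = 2*b (P(R, b) = b + b = 2*b)
(344 + f(-2))/(P(v, O(4)) - 41) = (344 - 2)/(2*625 - 41) = 342/(1250 - 41) = 342/1209 = (1/1209)*342 = 114/403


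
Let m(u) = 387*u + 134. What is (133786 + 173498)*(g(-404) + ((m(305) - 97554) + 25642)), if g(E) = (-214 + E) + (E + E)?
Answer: 13775849004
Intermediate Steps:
m(u) = 134 + 387*u
g(E) = -214 + 3*E (g(E) = (-214 + E) + 2*E = -214 + 3*E)
(133786 + 173498)*(g(-404) + ((m(305) - 97554) + 25642)) = (133786 + 173498)*((-214 + 3*(-404)) + (((134 + 387*305) - 97554) + 25642)) = 307284*((-214 - 1212) + (((134 + 118035) - 97554) + 25642)) = 307284*(-1426 + ((118169 - 97554) + 25642)) = 307284*(-1426 + (20615 + 25642)) = 307284*(-1426 + 46257) = 307284*44831 = 13775849004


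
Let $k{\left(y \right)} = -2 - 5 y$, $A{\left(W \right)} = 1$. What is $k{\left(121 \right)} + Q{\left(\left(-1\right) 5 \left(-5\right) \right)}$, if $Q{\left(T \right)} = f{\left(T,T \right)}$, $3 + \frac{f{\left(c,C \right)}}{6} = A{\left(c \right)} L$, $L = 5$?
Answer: $-595$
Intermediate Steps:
$f{\left(c,C \right)} = 12$ ($f{\left(c,C \right)} = -18 + 6 \cdot 1 \cdot 5 = -18 + 6 \cdot 5 = -18 + 30 = 12$)
$Q{\left(T \right)} = 12$
$k{\left(121 \right)} + Q{\left(\left(-1\right) 5 \left(-5\right) \right)} = \left(-2 - 605\right) + 12 = -607 + 12 = -595$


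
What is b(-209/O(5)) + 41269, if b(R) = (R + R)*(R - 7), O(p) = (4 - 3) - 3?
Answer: 123293/2 ≈ 61647.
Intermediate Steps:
O(p) = -2 (O(p) = 1 - 3 = -2)
b(R) = 2*R*(-7 + R) (b(R) = (2*R)*(-7 + R) = 2*R*(-7 + R))
b(-209/O(5)) + 41269 = 2*(-209/(-2))*(-7 - 209/(-2)) + 41269 = 2*(-209*(-½))*(-7 - 209*(-½)) + 41269 = 2*(209/2)*(-7 + 209/2) + 41269 = 2*(209/2)*(195/2) + 41269 = 40755/2 + 41269 = 123293/2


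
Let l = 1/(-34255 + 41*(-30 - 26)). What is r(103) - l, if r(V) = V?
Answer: 3764754/36551 ≈ 103.00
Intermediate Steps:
l = -1/36551 (l = 1/(-34255 + 41*(-56)) = 1/(-34255 - 2296) = 1/(-36551) = -1/36551 ≈ -2.7359e-5)
r(103) - l = 103 - 1*(-1/36551) = 103 + 1/36551 = 3764754/36551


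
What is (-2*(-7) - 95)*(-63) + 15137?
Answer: 20240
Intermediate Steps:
(-2*(-7) - 95)*(-63) + 15137 = (14 - 95)*(-63) + 15137 = -81*(-63) + 15137 = 5103 + 15137 = 20240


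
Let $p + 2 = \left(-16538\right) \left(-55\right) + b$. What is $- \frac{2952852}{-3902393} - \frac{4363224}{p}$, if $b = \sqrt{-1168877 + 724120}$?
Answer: $- \frac{13044523944196739964}{3228647870957280893} + \frac{4363224 i \sqrt{444757}}{827350774501} \approx -4.0402 + 0.0035171 i$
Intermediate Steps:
$b = i \sqrt{444757}$ ($b = \sqrt{-444757} = i \sqrt{444757} \approx 666.9 i$)
$p = 909588 + i \sqrt{444757}$ ($p = -2 + \left(\left(-16538\right) \left(-55\right) + i \sqrt{444757}\right) = -2 + \left(909590 + i \sqrt{444757}\right) = 909588 + i \sqrt{444757} \approx 9.0959 \cdot 10^{5} + 666.9 i$)
$- \frac{2952852}{-3902393} - \frac{4363224}{p} = - \frac{2952852}{-3902393} - \frac{4363224}{909588 + i \sqrt{444757}} = \left(-2952852\right) \left(- \frac{1}{3902393}\right) - \frac{4363224}{909588 + i \sqrt{444757}} = \frac{2952852}{3902393} - \frac{4363224}{909588 + i \sqrt{444757}}$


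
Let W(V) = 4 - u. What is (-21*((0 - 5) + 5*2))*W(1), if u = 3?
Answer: -105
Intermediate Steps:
W(V) = 1 (W(V) = 4 - 1*3 = 4 - 3 = 1)
(-21*((0 - 5) + 5*2))*W(1) = -21*((0 - 5) + 5*2)*1 = -21*(-5 + 10)*1 = -21*5*1 = -105*1 = -105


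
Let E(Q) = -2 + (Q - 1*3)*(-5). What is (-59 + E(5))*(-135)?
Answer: 9585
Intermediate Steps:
E(Q) = 13 - 5*Q (E(Q) = -2 + (Q - 3)*(-5) = -2 + (-3 + Q)*(-5) = -2 + (15 - 5*Q) = 13 - 5*Q)
(-59 + E(5))*(-135) = (-59 + (13 - 5*5))*(-135) = (-59 + (13 - 25))*(-135) = (-59 - 12)*(-135) = -71*(-135) = 9585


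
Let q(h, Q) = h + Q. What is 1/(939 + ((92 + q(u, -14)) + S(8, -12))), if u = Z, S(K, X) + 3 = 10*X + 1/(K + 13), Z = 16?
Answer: 21/19111 ≈ 0.0010988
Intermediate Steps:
S(K, X) = -3 + 1/(13 + K) + 10*X (S(K, X) = -3 + (10*X + 1/(K + 13)) = -3 + (10*X + 1/(13 + K)) = -3 + (1/(13 + K) + 10*X) = -3 + 1/(13 + K) + 10*X)
u = 16
q(h, Q) = Q + h
1/(939 + ((92 + q(u, -14)) + S(8, -12))) = 1/(939 + ((92 + (-14 + 16)) + (-38 - 3*8 + 130*(-12) + 10*8*(-12))/(13 + 8))) = 1/(939 + ((92 + 2) + (-38 - 24 - 1560 - 960)/21)) = 1/(939 + (94 + (1/21)*(-2582))) = 1/(939 + (94 - 2582/21)) = 1/(939 - 608/21) = 1/(19111/21) = 21/19111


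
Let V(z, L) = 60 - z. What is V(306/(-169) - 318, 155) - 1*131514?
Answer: -22161678/169 ≈ -1.3113e+5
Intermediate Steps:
V(306/(-169) - 318, 155) - 1*131514 = (60 - (306/(-169) - 318)) - 1*131514 = (60 - (306*(-1/169) - 318)) - 131514 = (60 - (-306/169 - 318)) - 131514 = (60 - 1*(-54048/169)) - 131514 = (60 + 54048/169) - 131514 = 64188/169 - 131514 = -22161678/169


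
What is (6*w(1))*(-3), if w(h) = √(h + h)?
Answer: -18*√2 ≈ -25.456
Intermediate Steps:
w(h) = √2*√h (w(h) = √(2*h) = √2*√h)
(6*w(1))*(-3) = (6*(√2*√1))*(-3) = (6*(√2*1))*(-3) = (6*√2)*(-3) = -18*√2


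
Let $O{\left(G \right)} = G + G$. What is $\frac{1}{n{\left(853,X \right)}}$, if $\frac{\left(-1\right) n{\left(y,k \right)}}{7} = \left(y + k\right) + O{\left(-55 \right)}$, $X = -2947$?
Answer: $\frac{1}{15428} \approx 6.4817 \cdot 10^{-5}$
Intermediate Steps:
$O{\left(G \right)} = 2 G$
$n{\left(y,k \right)} = 770 - 7 k - 7 y$ ($n{\left(y,k \right)} = - 7 \left(\left(y + k\right) + 2 \left(-55\right)\right) = - 7 \left(\left(k + y\right) - 110\right) = - 7 \left(-110 + k + y\right) = 770 - 7 k - 7 y$)
$\frac{1}{n{\left(853,X \right)}} = \frac{1}{770 - -20629 - 5971} = \frac{1}{770 + 20629 - 5971} = \frac{1}{15428}$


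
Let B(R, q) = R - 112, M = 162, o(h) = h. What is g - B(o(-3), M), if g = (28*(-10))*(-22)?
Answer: 6275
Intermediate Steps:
g = 6160 (g = -280*(-22) = 6160)
B(R, q) = -112 + R
g - B(o(-3), M) = 6160 - (-112 - 3) = 6160 - 1*(-115) = 6160 + 115 = 6275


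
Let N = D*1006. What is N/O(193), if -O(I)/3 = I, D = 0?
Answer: 0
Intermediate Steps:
O(I) = -3*I
N = 0 (N = 0*1006 = 0)
N/O(193) = 0/((-3*193)) = 0/(-579) = 0*(-1/579) = 0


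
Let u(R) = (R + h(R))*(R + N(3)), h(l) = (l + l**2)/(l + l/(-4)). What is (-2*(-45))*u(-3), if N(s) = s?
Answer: 0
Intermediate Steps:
h(l) = 4*(l + l**2)/(3*l) (h(l) = (l + l**2)/(l + l*(-1/4)) = (l + l**2)/(l - l/4) = (l + l**2)/((3*l/4)) = (l + l**2)*(4/(3*l)) = 4*(l + l**2)/(3*l))
u(R) = (3 + R)*(4/3 + 7*R/3) (u(R) = (R + (4/3 + 4*R/3))*(R + 3) = (4/3 + 7*R/3)*(3 + R) = (3 + R)*(4/3 + 7*R/3))
(-2*(-45))*u(-3) = (-2*(-45))*(4 + (7/3)*(-3)**2 + (25/3)*(-3)) = 90*(4 + (7/3)*9 - 25) = 90*(4 + 21 - 25) = 90*0 = 0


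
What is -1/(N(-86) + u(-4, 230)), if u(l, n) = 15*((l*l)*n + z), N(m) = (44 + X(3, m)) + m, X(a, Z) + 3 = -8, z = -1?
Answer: -1/55132 ≈ -1.8138e-5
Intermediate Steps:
X(a, Z) = -11 (X(a, Z) = -3 - 8 = -11)
N(m) = 33 + m (N(m) = (44 - 11) + m = 33 + m)
u(l, n) = -15 + 15*n*l**2 (u(l, n) = 15*((l*l)*n - 1) = 15*(l**2*n - 1) = 15*(n*l**2 - 1) = 15*(-1 + n*l**2) = -15 + 15*n*l**2)
-1/(N(-86) + u(-4, 230)) = -1/((33 - 86) + (-15 + 15*230*(-4)**2)) = -1/(-53 + (-15 + 15*230*16)) = -1/(-53 + (-15 + 55200)) = -1/(-53 + 55185) = -1/55132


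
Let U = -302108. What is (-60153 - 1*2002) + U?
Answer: -364263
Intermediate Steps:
(-60153 - 1*2002) + U = (-60153 - 1*2002) - 302108 = (-60153 - 2002) - 302108 = -62155 - 302108 = -364263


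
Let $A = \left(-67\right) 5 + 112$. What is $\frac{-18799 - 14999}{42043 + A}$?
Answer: $- \frac{5633}{6970} \approx -0.80818$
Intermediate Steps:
$A = -223$ ($A = -335 + 112 = -223$)
$\frac{-18799 - 14999}{42043 + A} = \frac{-18799 - 14999}{42043 - 223} = - \frac{33798}{41820} = \left(-33798\right) \frac{1}{41820} = - \frac{5633}{6970}$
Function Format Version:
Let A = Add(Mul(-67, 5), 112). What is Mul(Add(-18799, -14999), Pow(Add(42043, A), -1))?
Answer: Rational(-5633, 6970) ≈ -0.80818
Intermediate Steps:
A = -223 (A = Add(-335, 112) = -223)
Mul(Add(-18799, -14999), Pow(Add(42043, A), -1)) = Mul(Add(-18799, -14999), Pow(Add(42043, -223), -1)) = Mul(-33798, Pow(41820, -1)) = Mul(-33798, Rational(1, 41820)) = Rational(-5633, 6970)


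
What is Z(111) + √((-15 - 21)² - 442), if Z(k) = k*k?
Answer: 12321 + √854 ≈ 12350.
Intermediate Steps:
Z(k) = k²
Z(111) + √((-15 - 21)² - 442) = 111² + √((-15 - 21)² - 442) = 12321 + √((-36)² - 442) = 12321 + √(1296 - 442) = 12321 + √854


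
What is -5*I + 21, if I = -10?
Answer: 71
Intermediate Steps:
-5*I + 21 = -5*(-10) + 21 = 50 + 21 = 71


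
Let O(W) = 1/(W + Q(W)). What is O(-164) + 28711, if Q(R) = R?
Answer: 9417207/328 ≈ 28711.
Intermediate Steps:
O(W) = 1/(2*W) (O(W) = 1/(W + W) = 1/(2*W))
O(-164) + 28711 = (½)/(-164) + 28711 = (½)*(-1/164) + 28711 = -1/328 + 28711 = 9417207/328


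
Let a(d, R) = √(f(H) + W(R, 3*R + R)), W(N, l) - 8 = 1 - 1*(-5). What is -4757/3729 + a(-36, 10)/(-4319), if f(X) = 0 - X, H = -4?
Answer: -4757/3729 - 3*√2/4319 ≈ -1.2767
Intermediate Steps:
f(X) = -X
W(N, l) = 14 (W(N, l) = 8 + (1 - 1*(-5)) = 8 + (1 + 5) = 8 + 6 = 14)
a(d, R) = 3*√2 (a(d, R) = √(-1*(-4) + 14) = √(4 + 14) = √18 = 3*√2)
-4757/3729 + a(-36, 10)/(-4319) = -4757/3729 + (3*√2)/(-4319) = -4757*1/3729 + (3*√2)*(-1/4319) = -4757/3729 - 3*√2/4319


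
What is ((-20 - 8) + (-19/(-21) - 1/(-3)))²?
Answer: 315844/441 ≈ 716.20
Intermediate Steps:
((-20 - 8) + (-19/(-21) - 1/(-3)))² = (-28 + (-19*(-1/21) - 1*(-⅓)))² = (-28 + (19/21 + ⅓))² = (-28 + 26/21)² = (-562/21)² = 315844/441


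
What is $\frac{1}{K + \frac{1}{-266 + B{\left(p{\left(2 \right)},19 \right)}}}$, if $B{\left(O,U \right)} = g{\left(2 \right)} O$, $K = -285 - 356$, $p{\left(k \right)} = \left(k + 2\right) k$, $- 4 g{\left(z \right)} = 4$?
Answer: $- \frac{274}{175635} \approx -0.0015601$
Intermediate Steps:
$g{\left(z \right)} = -1$ ($g{\left(z \right)} = \left(- \frac{1}{4}\right) 4 = -1$)
$p{\left(k \right)} = k \left(2 + k\right)$ ($p{\left(k \right)} = \left(2 + k\right) k = k \left(2 + k\right)$)
$K = -641$ ($K = -285 - 356 = -641$)
$B{\left(O,U \right)} = - O$
$\frac{1}{K + \frac{1}{-266 + B{\left(p{\left(2 \right)},19 \right)}}} = \frac{1}{-641 + \frac{1}{-266 - 2 \left(2 + 2\right)}} = \frac{1}{-641 + \frac{1}{-266 - 2 \cdot 4}} = \frac{1}{-641 + \frac{1}{-266 - 8}} = \frac{1}{-641 + \frac{1}{-274}} = \frac{1}{-641 - \frac{1}{274}} = \frac{1}{- \frac{175635}{274}} = - \frac{274}{175635}$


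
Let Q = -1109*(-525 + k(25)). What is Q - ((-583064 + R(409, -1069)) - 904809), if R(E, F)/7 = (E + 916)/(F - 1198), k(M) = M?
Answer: 4630068866/2267 ≈ 2.0424e+6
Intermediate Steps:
R(E, F) = 7*(916 + E)/(-1198 + F) (R(E, F) = 7*((E + 916)/(F - 1198)) = 7*((916 + E)/(-1198 + F)) = 7*(916 + E)/(-1198 + F))
Q = 554500 (Q = -1109*(-525 + 25) = -1109*(-500) = 554500)
Q - ((-583064 + R(409, -1069)) - 904809) = 554500 - ((-583064 + 7*(916 + 409)/(-1198 - 1069)) - 904809) = 554500 - ((-583064 + 7*1325/(-2267)) - 904809) = 554500 - ((-583064 + 7*(-1/2267)*1325) - 904809) = 554500 - ((-583064 - 9275/2267) - 904809) = 554500 - (-1321815363/2267 - 904809) = 554500 - 1*(-3373017366/2267) = 554500 + 3373017366/2267 = 4630068866/2267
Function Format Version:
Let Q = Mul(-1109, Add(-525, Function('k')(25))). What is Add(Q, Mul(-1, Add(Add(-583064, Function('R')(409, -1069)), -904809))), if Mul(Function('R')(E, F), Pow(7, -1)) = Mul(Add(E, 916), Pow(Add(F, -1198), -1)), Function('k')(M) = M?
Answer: Rational(4630068866, 2267) ≈ 2.0424e+6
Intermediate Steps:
Function('R')(E, F) = Mul(7, Pow(Add(-1198, F), -1), Add(916, E)) (Function('R')(E, F) = Mul(7, Mul(Add(E, 916), Pow(Add(F, -1198), -1))) = Mul(7, Mul(Add(916, E), Pow(Add(-1198, F), -1))) = Mul(7, Mul(Pow(Add(-1198, F), -1), Add(916, E))) = Mul(7, Pow(Add(-1198, F), -1), Add(916, E)))
Q = 554500 (Q = Mul(-1109, Add(-525, 25)) = Mul(-1109, -500) = 554500)
Add(Q, Mul(-1, Add(Add(-583064, Function('R')(409, -1069)), -904809))) = Add(554500, Mul(-1, Add(Add(-583064, Mul(7, Pow(Add(-1198, -1069), -1), Add(916, 409))), -904809))) = Add(554500, Mul(-1, Add(Add(-583064, Mul(7, Pow(-2267, -1), 1325)), -904809))) = Add(554500, Mul(-1, Add(Add(-583064, Mul(7, Rational(-1, 2267), 1325)), -904809))) = Add(554500, Mul(-1, Add(Add(-583064, Rational(-9275, 2267)), -904809))) = Add(554500, Mul(-1, Add(Rational(-1321815363, 2267), -904809))) = Add(554500, Mul(-1, Rational(-3373017366, 2267))) = Add(554500, Rational(3373017366, 2267)) = Rational(4630068866, 2267)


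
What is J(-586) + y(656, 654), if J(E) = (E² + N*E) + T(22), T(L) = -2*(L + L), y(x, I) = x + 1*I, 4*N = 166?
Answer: 320299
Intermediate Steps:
N = 83/2 (N = (¼)*166 = 83/2 ≈ 41.500)
y(x, I) = I + x (y(x, I) = x + I = I + x)
T(L) = -4*L
J(E) = -88 + E² + 83*E/2 (J(E) = (E² + 83*E/2) - 4*22 = (E² + 83*E/2) - 88 = -88 + E² + 83*E/2)
J(-586) + y(656, 654) = (-88 + (-586)² + (83/2)*(-586)) + (654 + 656) = (-88 + 343396 - 24319) + 1310 = 318989 + 1310 = 320299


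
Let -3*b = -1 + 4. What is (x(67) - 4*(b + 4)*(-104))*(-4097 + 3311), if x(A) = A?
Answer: -1033590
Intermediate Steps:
b = -1 (b = -(-1 + 4)/3 = -⅓*3 = -1)
(x(67) - 4*(b + 4)*(-104))*(-4097 + 3311) = (67 - 4*(-1 + 4)*(-104))*(-4097 + 3311) = (67 - 4*3*(-104))*(-786) = (67 - 12*(-104))*(-786) = (67 + 1248)*(-786) = 1315*(-786) = -1033590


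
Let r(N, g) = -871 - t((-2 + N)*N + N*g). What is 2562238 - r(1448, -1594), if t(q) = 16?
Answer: 2563125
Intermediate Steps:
r(N, g) = -887 (r(N, g) = -871 - 1*16 = -871 - 16 = -887)
2562238 - r(1448, -1594) = 2562238 - 1*(-887) = 2562238 + 887 = 2563125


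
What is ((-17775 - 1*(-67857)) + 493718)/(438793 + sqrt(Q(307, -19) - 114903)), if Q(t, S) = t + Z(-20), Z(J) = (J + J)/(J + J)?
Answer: 59653908350/48134852861 - 135950*I*sqrt(114595)/48134852861 ≈ 1.2393 - 0.0009561*I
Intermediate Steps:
Z(J) = 1 (Z(J) = (2*J)/((2*J)) = (2*J)*(1/(2*J)) = 1)
Q(t, S) = 1 + t (Q(t, S) = t + 1 = 1 + t)
((-17775 - 1*(-67857)) + 493718)/(438793 + sqrt(Q(307, -19) - 114903)) = ((-17775 - 1*(-67857)) + 493718)/(438793 + sqrt((1 + 307) - 114903)) = ((-17775 + 67857) + 493718)/(438793 + sqrt(308 - 114903)) = (50082 + 493718)/(438793 + sqrt(-114595)) = 543800/(438793 + I*sqrt(114595))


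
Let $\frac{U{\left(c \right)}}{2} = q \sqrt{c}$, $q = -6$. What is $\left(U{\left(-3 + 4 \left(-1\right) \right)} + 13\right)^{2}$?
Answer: $\left(13 - 12 i \sqrt{7}\right)^{2} \approx -839.0 - 825.47 i$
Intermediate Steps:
$U{\left(c \right)} = - 12 \sqrt{c}$ ($U{\left(c \right)} = 2 \left(- 6 \sqrt{c}\right) = - 12 \sqrt{c}$)
$\left(U{\left(-3 + 4 \left(-1\right) \right)} + 13\right)^{2} = \left(- 12 \sqrt{-3 + 4 \left(-1\right)} + 13\right)^{2} = \left(- 12 \sqrt{-3 - 4} + 13\right)^{2} = \left(- 12 \sqrt{-7} + 13\right)^{2} = \left(- 12 i \sqrt{7} + 13\right)^{2} = \left(13 - 12 i \sqrt{7}\right)^{2}$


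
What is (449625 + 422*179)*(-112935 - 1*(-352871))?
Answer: 126005509568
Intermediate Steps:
(449625 + 422*179)*(-112935 - 1*(-352871)) = (449625 + 75538)*(-112935 + 352871) = 525163*239936 = 126005509568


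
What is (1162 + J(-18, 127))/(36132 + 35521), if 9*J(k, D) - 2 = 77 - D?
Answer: 3470/214959 ≈ 0.016143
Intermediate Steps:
J(k, D) = 79/9 - D/9 (J(k, D) = 2/9 + (77 - D)/9 = 2/9 + (77/9 - D/9) = 79/9 - D/9)
(1162 + J(-18, 127))/(36132 + 35521) = (1162 + (79/9 - ⅑*127))/(36132 + 35521) = (1162 + (79/9 - 127/9))/71653 = (1162 - 16/3)*(1/71653) = (3470/3)*(1/71653) = 3470/214959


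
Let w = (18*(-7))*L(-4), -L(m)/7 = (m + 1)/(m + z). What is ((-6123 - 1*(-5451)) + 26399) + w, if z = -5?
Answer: 26021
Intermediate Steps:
L(m) = -7*(1 + m)/(-5 + m) (L(m) = -7*(m + 1)/(m - 5) = -7*(1 + m)/(-5 + m))
w = 294 (w = (18*(-7))*(7*(-1 - 1*(-4))/(-5 - 4)) = -882*(-1 + 4)/(-9) = -882*(-1)*3/9 = -126*(-7/3) = 294)
((-6123 - 1*(-5451)) + 26399) + w = ((-6123 - 1*(-5451)) + 26399) + 294 = ((-6123 + 5451) + 26399) + 294 = (-672 + 26399) + 294 = 25727 + 294 = 26021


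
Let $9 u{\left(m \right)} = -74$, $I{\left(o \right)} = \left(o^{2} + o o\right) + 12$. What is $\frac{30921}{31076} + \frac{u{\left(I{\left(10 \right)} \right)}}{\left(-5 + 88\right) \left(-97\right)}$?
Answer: $\frac{2242804363}{2251735884} \approx 0.99603$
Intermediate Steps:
$I{\left(o \right)} = 12 + 2 o^{2}$ ($I{\left(o \right)} = \left(o^{2} + o^{2}\right) + 12 = 2 o^{2} + 12 = 12 + 2 o^{2}$)
$u{\left(m \right)} = - \frac{74}{9}$ ($u{\left(m \right)} = \frac{1}{9} \left(-74\right) = - \frac{74}{9}$)
$\frac{30921}{31076} + \frac{u{\left(I{\left(10 \right)} \right)}}{\left(-5 + 88\right) \left(-97\right)} = \frac{30921}{31076} - \frac{74}{9 \left(-5 + 88\right) \left(-97\right)} = 30921 \cdot \frac{1}{31076} - \frac{74}{9 \cdot 83 \left(-97\right)} = \frac{30921}{31076} - \frac{74}{9 \left(-8051\right)} = \frac{30921}{31076} - - \frac{74}{72459} = \frac{30921}{31076} + \frac{74}{72459} = \frac{2242804363}{2251735884}$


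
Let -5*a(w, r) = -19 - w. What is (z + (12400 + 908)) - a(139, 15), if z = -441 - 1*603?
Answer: 61162/5 ≈ 12232.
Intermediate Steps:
a(w, r) = 19/5 + w/5 (a(w, r) = -(-19 - w)/5 = 19/5 + w/5)
z = -1044 (z = -441 - 603 = -1044)
(z + (12400 + 908)) - a(139, 15) = (-1044 + (12400 + 908)) - (19/5 + (1/5)*139) = (-1044 + 13308) - (19/5 + 139/5) = 12264 - 1*158/5 = 12264 - 158/5 = 61162/5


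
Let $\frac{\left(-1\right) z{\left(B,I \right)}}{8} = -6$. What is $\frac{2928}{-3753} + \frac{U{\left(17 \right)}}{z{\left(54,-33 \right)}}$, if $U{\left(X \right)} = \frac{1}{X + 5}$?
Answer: $- \frac{343135}{440352} \approx -0.77923$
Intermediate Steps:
$z{\left(B,I \right)} = 48$ ($z{\left(B,I \right)} = \left(-8\right) \left(-6\right) = 48$)
$U{\left(X \right)} = \frac{1}{5 + X}$
$\frac{2928}{-3753} + \frac{U{\left(17 \right)}}{z{\left(54,-33 \right)}} = \frac{2928}{-3753} + \frac{1}{\left(5 + 17\right) 48} = 2928 \left(- \frac{1}{3753}\right) + \frac{1}{22} \cdot \frac{1}{48} = - \frac{976}{1251} + \frac{1}{22} \cdot \frac{1}{48} = - \frac{976}{1251} + \frac{1}{1056} = - \frac{343135}{440352}$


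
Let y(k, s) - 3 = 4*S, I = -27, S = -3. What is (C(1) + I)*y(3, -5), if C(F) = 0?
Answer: 243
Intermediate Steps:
y(k, s) = -9 (y(k, s) = 3 + 4*(-3) = 3 - 12 = -9)
(C(1) + I)*y(3, -5) = (0 - 27)*(-9) = -27*(-9) = 243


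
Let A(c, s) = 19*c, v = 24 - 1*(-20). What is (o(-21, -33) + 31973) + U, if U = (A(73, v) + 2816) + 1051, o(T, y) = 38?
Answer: 37265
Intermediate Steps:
v = 44 (v = 24 + 20 = 44)
U = 5254 (U = (19*73 + 2816) + 1051 = (1387 + 2816) + 1051 = 4203 + 1051 = 5254)
(o(-21, -33) + 31973) + U = (38 + 31973) + 5254 = 32011 + 5254 = 37265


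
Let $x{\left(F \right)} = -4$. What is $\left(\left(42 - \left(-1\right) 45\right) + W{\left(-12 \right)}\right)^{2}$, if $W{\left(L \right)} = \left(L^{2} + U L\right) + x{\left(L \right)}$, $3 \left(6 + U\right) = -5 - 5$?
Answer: $114921$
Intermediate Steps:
$U = - \frac{28}{3}$ ($U = -6 + \frac{-5 - 5}{3} = -6 + \frac{1}{3} \left(-10\right) = -6 - \frac{10}{3} = - \frac{28}{3} \approx -9.3333$)
$W{\left(L \right)} = -4 + L^{2} - \frac{28 L}{3}$ ($W{\left(L \right)} = \left(L^{2} - \frac{28 L}{3}\right) - 4 = -4 + L^{2} - \frac{28 L}{3}$)
$\left(\left(42 - \left(-1\right) 45\right) + W{\left(-12 \right)}\right)^{2} = \left(\left(42 - \left(-1\right) 45\right) - \left(-108 - 144\right)\right)^{2} = \left(\left(42 - -45\right) + \left(-4 + 144 + 112\right)\right)^{2} = \left(\left(42 + 45\right) + 252\right)^{2} = \left(87 + 252\right)^{2} = 339^{2} = 114921$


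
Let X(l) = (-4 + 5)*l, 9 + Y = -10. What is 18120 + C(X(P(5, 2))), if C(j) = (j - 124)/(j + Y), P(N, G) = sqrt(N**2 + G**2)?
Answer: 6018167/332 + 105*sqrt(29)/332 ≈ 18129.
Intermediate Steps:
Y = -19 (Y = -9 - 10 = -19)
P(N, G) = sqrt(G**2 + N**2)
X(l) = l (X(l) = 1*l = l)
C(j) = (-124 + j)/(-19 + j) (C(j) = (j - 124)/(j - 19) = (-124 + j)/(-19 + j))
18120 + C(X(P(5, 2))) = 18120 + (-124 + sqrt(2**2 + 5**2))/(-19 + sqrt(2**2 + 5**2)) = 18120 + (-124 + sqrt(4 + 25))/(-19 + sqrt(4 + 25)) = 18120 + (-124 + sqrt(29))/(-19 + sqrt(29))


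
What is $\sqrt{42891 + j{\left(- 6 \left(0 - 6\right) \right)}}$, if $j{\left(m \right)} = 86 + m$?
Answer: $\sqrt{43013} \approx 207.4$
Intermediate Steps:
$\sqrt{42891 + j{\left(- 6 \left(0 - 6\right) \right)}} = \sqrt{42891 + \left(86 - 6 \left(0 - 6\right)\right)} = \sqrt{42891 + \left(86 - -36\right)} = \sqrt{42891 + \left(86 + 36\right)} = \sqrt{42891 + 122} = \sqrt{43013}$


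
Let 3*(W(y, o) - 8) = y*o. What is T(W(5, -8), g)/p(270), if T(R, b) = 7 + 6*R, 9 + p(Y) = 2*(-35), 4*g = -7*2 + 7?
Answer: 25/79 ≈ 0.31646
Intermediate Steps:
W(y, o) = 8 + o*y/3 (W(y, o) = 8 + (y*o)/3 = 8 + (o*y)/3 = 8 + o*y/3)
g = -7/4 (g = (-7*2 + 7)/4 = (-14 + 7)/4 = (¼)*(-7) = -7/4 ≈ -1.7500)
p(Y) = -79 (p(Y) = -9 + 2*(-35) = -9 - 70 = -79)
T(W(5, -8), g)/p(270) = (7 + 6*(8 + (⅓)*(-8)*5))/(-79) = (7 + 6*(8 - 40/3))*(-1/79) = (7 + 6*(-16/3))*(-1/79) = (7 - 32)*(-1/79) = -25*(-1/79) = 25/79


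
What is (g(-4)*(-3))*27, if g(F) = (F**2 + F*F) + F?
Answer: -2268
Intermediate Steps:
g(F) = F + 2*F**2 (g(F) = (F**2 + F**2) + F = 2*F**2 + F = F + 2*F**2)
(g(-4)*(-3))*27 = (-4*(1 + 2*(-4))*(-3))*27 = (-4*(1 - 8)*(-3))*27 = (-4*(-7)*(-3))*27 = (28*(-3))*27 = -84*27 = -2268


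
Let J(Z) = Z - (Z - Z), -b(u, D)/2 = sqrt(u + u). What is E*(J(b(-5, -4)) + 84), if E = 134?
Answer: 11256 - 268*I*sqrt(10) ≈ 11256.0 - 847.49*I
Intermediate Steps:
b(u, D) = -2*sqrt(2)*sqrt(u) (b(u, D) = -2*sqrt(u + u) = -2*sqrt(2)*sqrt(u))
J(Z) = Z (J(Z) = Z - 1*0 = Z + 0 = Z)
E*(J(b(-5, -4)) + 84) = 134*(-2*sqrt(2)*sqrt(-5) + 84) = 134*(-2*sqrt(2)*I*sqrt(5) + 84) = 134*(-2*I*sqrt(10) + 84) = 134*(84 - 2*I*sqrt(10)) = 11256 - 268*I*sqrt(10)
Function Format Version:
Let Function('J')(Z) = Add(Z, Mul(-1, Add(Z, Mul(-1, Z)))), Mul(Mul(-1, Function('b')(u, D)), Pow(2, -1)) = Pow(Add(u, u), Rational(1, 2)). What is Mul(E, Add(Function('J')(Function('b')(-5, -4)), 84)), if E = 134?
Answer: Add(11256, Mul(-268, I, Pow(10, Rational(1, 2)))) ≈ Add(11256., Mul(-847.49, I))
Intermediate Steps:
Function('b')(u, D) = Mul(-2, Pow(2, Rational(1, 2)), Pow(u, Rational(1, 2))) (Function('b')(u, D) = Mul(-2, Pow(Add(u, u), Rational(1, 2))) = Mul(-2, Pow(Mul(2, u), Rational(1, 2))) = Mul(-2, Mul(Pow(2, Rational(1, 2)), Pow(u, Rational(1, 2)))) = Mul(-2, Pow(2, Rational(1, 2)), Pow(u, Rational(1, 2))))
Function('J')(Z) = Z (Function('J')(Z) = Add(Z, Mul(-1, 0)) = Add(Z, 0) = Z)
Mul(E, Add(Function('J')(Function('b')(-5, -4)), 84)) = Mul(134, Add(Mul(-2, Pow(2, Rational(1, 2)), Pow(-5, Rational(1, 2))), 84)) = Mul(134, Add(Mul(-2, Pow(2, Rational(1, 2)), Mul(I, Pow(5, Rational(1, 2)))), 84)) = Mul(134, Add(Mul(-2, I, Pow(10, Rational(1, 2))), 84)) = Mul(134, Add(84, Mul(-2, I, Pow(10, Rational(1, 2))))) = Add(11256, Mul(-268, I, Pow(10, Rational(1, 2))))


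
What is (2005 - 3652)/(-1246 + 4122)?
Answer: -1647/2876 ≈ -0.57267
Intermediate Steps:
(2005 - 3652)/(-1246 + 4122) = -1647/2876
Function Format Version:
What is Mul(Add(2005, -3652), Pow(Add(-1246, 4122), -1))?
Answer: Rational(-1647, 2876) ≈ -0.57267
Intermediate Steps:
Mul(Add(2005, -3652), Pow(Add(-1246, 4122), -1)) = Mul(-1647, Pow(2876, -1)) = Mul(-1647, Rational(1, 2876)) = Rational(-1647, 2876)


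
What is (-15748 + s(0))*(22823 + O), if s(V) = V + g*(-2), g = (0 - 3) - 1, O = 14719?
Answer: -590911080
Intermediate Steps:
g = -4 (g = -3 - 1 = -4)
s(V) = 8 + V (s(V) = V - 4*(-2) = V + 8 = 8 + V)
(-15748 + s(0))*(22823 + O) = (-15748 + (8 + 0))*(22823 + 14719) = (-15748 + 8)*37542 = -15740*37542 = -590911080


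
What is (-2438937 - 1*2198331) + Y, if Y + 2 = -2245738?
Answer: -6883008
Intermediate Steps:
Y = -2245740 (Y = -2 - 2245738 = -2245740)
(-2438937 - 1*2198331) + Y = (-2438937 - 1*2198331) - 2245740 = (-2438937 - 2198331) - 2245740 = -4637268 - 2245740 = -6883008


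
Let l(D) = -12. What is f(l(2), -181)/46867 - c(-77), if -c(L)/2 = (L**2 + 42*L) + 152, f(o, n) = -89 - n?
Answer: 266860790/46867 ≈ 5694.0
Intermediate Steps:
c(L) = -304 - 84*L - 2*L**2 (c(L) = -2*((L**2 + 42*L) + 152) = -2*(152 + L**2 + 42*L) = -304 - 84*L - 2*L**2)
f(l(2), -181)/46867 - c(-77) = (-89 - 1*(-181))/46867 - (-304 - 84*(-77) - 2*(-77)**2) = (-89 + 181)*(1/46867) - (-304 + 6468 - 2*5929) = 92*(1/46867) - (-304 + 6468 - 11858) = 92/46867 - 1*(-5694) = 92/46867 + 5694 = 266860790/46867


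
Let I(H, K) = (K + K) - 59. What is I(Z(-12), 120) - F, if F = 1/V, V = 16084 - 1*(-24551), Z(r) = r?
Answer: 7354934/40635 ≈ 181.00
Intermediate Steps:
V = 40635 (V = 16084 + 24551 = 40635)
I(H, K) = -59 + 2*K (I(H, K) = 2*K - 59 = -59 + 2*K)
F = 1/40635 ≈ 2.4609e-5
I(Z(-12), 120) - F = (-59 + 2*120) - 1*1/40635 = (-59 + 240) - 1/40635 = 181 - 1/40635 = 7354934/40635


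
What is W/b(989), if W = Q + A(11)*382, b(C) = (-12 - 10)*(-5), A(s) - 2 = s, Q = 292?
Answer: 239/5 ≈ 47.800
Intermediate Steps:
A(s) = 2 + s
b(C) = 110 (b(C) = -22*(-5) = 110)
W = 5258 (W = 292 + (2 + 11)*382 = 292 + 13*382 = 292 + 4966 = 5258)
W/b(989) = 5258/110 = 5258*(1/110) = 239/5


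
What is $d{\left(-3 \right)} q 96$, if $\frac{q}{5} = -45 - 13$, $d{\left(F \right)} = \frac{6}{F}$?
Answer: $55680$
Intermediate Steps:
$q = -290$ ($q = 5 \left(-45 - 13\right) = 5 \left(-58\right) = -290$)
$d{\left(-3 \right)} q 96 = \frac{6}{-3} \left(-290\right) 96 = 6 \left(- \frac{1}{3}\right) \left(-290\right) 96 = \left(-2\right) \left(-290\right) 96 = 580 \cdot 96 = 55680$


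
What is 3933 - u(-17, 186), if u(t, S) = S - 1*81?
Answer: 3828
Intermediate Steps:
u(t, S) = -81 + S (u(t, S) = S - 81 = -81 + S)
3933 - u(-17, 186) = 3933 - (-81 + 186) = 3933 - 1*105 = 3933 - 105 = 3828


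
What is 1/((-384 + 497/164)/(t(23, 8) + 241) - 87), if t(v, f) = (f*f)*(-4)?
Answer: -2460/151541 ≈ -0.016233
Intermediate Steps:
t(v, f) = -4*f**2 (t(v, f) = f**2*(-4) = -4*f**2)
1/((-384 + 497/164)/(t(23, 8) + 241) - 87) = 1/((-384 + 497/164)/(-4*8**2 + 241) - 87) = 1/((-384 + 497*(1/164))/(-4*64 + 241) - 87) = 1/((-384 + 497/164)/(-256 + 241) - 87) = 1/(-62479/164/(-15) - 87) = 1/(-62479/164*(-1/15) - 87) = 1/(62479/2460 - 87) = 1/(-151541/2460) = -2460/151541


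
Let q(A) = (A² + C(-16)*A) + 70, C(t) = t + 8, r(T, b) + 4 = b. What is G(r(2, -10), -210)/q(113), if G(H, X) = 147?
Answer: 21/1705 ≈ 0.012317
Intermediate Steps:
r(T, b) = -4 + b
C(t) = 8 + t
q(A) = 70 + A² - 8*A (q(A) = (A² + (8 - 16)*A) + 70 = (A² - 8*A) + 70 = 70 + A² - 8*A)
G(r(2, -10), -210)/q(113) = 147/(70 + 113² - 8*113) = 147/(70 + 12769 - 904) = 147/11935 = 147*(1/11935) = 21/1705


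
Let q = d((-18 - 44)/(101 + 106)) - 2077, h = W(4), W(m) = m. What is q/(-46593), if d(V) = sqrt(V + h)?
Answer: 67/1503 - sqrt(17618)/3214917 ≈ 0.044536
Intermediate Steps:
h = 4
d(V) = sqrt(4 + V) (d(V) = sqrt(V + 4) = sqrt(4 + V))
q = -2077 + sqrt(17618)/69 (q = sqrt(4 + (-18 - 44)/(101 + 106)) - 2077 = sqrt(4 - 62/207) - 2077 = sqrt(766/207) - 2077 = sqrt(17618)/69 - 2077 = -2077 + sqrt(17618)/69 ≈ -2075.1)
q/(-46593) = (-2077 + sqrt(17618)/69)/(-46593) = (-2077 + sqrt(17618)/69)*(-1/46593) = 67/1503 - sqrt(17618)/3214917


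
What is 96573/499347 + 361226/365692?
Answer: 35948848823/30434533854 ≈ 1.1812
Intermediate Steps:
96573/499347 + 361226/365692 = 96573*(1/499347) + 361226*(1/365692) = 32191/166449 + 180613/182846 = 35948848823/30434533854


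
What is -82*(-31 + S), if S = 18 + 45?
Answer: -2624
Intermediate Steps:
S = 63
-82*(-31 + S) = -82*(-31 + 63) = -82*32 = -2624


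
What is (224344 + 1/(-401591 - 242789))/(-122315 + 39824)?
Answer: -48187595573/17718516860 ≈ -2.7196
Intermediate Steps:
(224344 + 1/(-401591 - 242789))/(-122315 + 39824) = (224344 + 1/(-644380))/(-82491) = (224344 - 1/644380)*(-1/82491) = (144562786719/644380)*(-1/82491) = -48187595573/17718516860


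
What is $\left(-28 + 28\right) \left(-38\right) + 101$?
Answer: $101$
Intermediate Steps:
$\left(-28 + 28\right) \left(-38\right) + 101 = 0 \left(-38\right) + 101 = 0 + 101 = 101$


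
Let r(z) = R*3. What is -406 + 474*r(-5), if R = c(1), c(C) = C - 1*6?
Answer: -7516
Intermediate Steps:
c(C) = -6 + C (c(C) = C - 6 = -6 + C)
R = -5 (R = -6 + 1 = -5)
r(z) = -15 (r(z) = -5*3 = -15)
-406 + 474*r(-5) = -406 + 474*(-15) = -406 - 7110 = -7516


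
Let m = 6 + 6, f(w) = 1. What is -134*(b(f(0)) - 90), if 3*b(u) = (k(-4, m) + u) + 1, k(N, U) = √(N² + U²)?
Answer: 35912/3 - 536*√10/3 ≈ 11406.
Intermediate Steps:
m = 12
b(u) = ⅓ + u/3 + 4*√10/3 (b(u) = ((√((-4)² + 12²) + u) + 1)/3 = ((√(16 + 144) + u) + 1)/3 = ((√160 + u) + 1)/3 = ((4*√10 + u) + 1)/3 = ((u + 4*√10) + 1)/3 = (1 + u + 4*√10)/3 = ⅓ + u/3 + 4*√10/3)
-134*(b(f(0)) - 90) = -134*((⅓ + (⅓)*1 + 4*√10/3) - 90) = -134*((⅓ + ⅓ + 4*√10/3) - 90) = -134*((⅔ + 4*√10/3) - 90) = -134*(-268/3 + 4*√10/3) = 35912/3 - 536*√10/3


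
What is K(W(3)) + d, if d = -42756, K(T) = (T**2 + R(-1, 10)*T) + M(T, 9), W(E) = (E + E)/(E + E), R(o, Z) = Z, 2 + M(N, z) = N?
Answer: -42746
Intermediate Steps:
M(N, z) = -2 + N
W(E) = 1 (W(E) = (2*E)/((2*E)) = (2*E)*(1/(2*E)) = 1)
K(T) = -2 + T**2 + 11*T (K(T) = (T**2 + 10*T) + (-2 + T) = -2 + T**2 + 11*T)
K(W(3)) + d = (-2 + 1**2 + 11*1) - 42756 = (-2 + 1 + 11) - 42756 = 10 - 42756 = -42746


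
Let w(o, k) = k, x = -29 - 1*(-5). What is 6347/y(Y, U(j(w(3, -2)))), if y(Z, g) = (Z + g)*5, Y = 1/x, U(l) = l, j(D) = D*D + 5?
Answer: 152328/1075 ≈ 141.70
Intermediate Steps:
x = -24 (x = -29 + 5 = -24)
j(D) = 5 + D² (j(D) = D² + 5 = 5 + D²)
Y = -1/24 (Y = 1/(-24) = -1/24 ≈ -0.041667)
y(Z, g) = 5*Z + 5*g
6347/y(Y, U(j(w(3, -2)))) = 6347/(5*(-1/24) + 5*(5 + (-2)²)) = 6347/(-5/24 + 5*(5 + 4)) = 6347/(-5/24 + 5*9) = 6347/(-5/24 + 45) = 6347/(1075/24) = 6347*(24/1075) = 152328/1075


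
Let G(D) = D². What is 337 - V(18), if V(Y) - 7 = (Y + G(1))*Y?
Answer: -12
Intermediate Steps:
V(Y) = 7 + Y*(1 + Y) (V(Y) = 7 + (Y + 1²)*Y = 7 + (Y + 1)*Y = 7 + (1 + Y)*Y = 7 + Y*(1 + Y))
337 - V(18) = 337 - (7 + 18 + 18²) = 337 - (7 + 18 + 324) = 337 - 1*349 = 337 - 349 = -12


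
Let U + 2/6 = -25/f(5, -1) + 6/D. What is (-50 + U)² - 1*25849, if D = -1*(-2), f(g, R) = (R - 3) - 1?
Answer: -216512/9 ≈ -24057.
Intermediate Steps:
f(g, R) = -4 + R (f(g, R) = (-3 + R) - 1 = -4 + R)
D = 2
U = 23/3 (U = -⅓ + (-25/(-4 - 1) + 6/2) = -⅓ + (-25/(-5) + 6*(½)) = -⅓ + (-25*(-⅕) + 3) = -⅓ + (5 + 3) = -⅓ + 8 = 23/3 ≈ 7.6667)
(-50 + U)² - 1*25849 = (-50 + 23/3)² - 1*25849 = (-127/3)² - 25849 = 16129/9 - 25849 = -216512/9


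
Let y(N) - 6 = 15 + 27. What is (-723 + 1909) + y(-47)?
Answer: 1234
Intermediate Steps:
y(N) = 48 (y(N) = 6 + (15 + 27) = 6 + 42 = 48)
(-723 + 1909) + y(-47) = (-723 + 1909) + 48 = 1186 + 48 = 1234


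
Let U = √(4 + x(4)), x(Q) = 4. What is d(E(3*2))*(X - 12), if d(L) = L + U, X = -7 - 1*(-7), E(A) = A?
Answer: -72 - 24*√2 ≈ -105.94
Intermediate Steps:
U = 2*√2 (U = √(4 + 4) = √8 = 2*√2 ≈ 2.8284)
X = 0 (X = -7 + 7 = 0)
d(L) = L + 2*√2
d(E(3*2))*(X - 12) = (3*2 + 2*√2)*(0 - 12) = (6 + 2*√2)*(-12) = -72 - 24*√2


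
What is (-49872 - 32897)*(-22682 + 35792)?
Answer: -1085101590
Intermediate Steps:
(-49872 - 32897)*(-22682 + 35792) = -82769*13110 = -1085101590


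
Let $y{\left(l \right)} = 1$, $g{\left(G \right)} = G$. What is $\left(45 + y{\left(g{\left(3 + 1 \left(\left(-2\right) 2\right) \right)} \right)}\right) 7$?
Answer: $322$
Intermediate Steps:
$\left(45 + y{\left(g{\left(3 + 1 \left(\left(-2\right) 2\right) \right)} \right)}\right) 7 = \left(45 + 1\right) 7 = 46 \cdot 7 = 322$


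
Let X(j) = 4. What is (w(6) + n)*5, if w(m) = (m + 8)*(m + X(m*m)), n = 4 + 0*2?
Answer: 720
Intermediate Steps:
n = 4 (n = 4 + 0 = 4)
w(m) = (4 + m)*(8 + m) (w(m) = (m + 8)*(m + 4) = (8 + m)*(4 + m) = (4 + m)*(8 + m))
(w(6) + n)*5 = ((32 + 6**2 + 12*6) + 4)*5 = ((32 + 36 + 72) + 4)*5 = (140 + 4)*5 = 144*5 = 720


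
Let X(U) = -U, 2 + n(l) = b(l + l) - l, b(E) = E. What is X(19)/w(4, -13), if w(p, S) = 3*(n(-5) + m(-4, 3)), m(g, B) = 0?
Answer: 19/21 ≈ 0.90476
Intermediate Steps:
n(l) = -2 + l (n(l) = -2 + ((l + l) - l) = -2 + (2*l - l) = -2 + l)
w(p, S) = -21 (w(p, S) = 3*((-2 - 5) + 0) = 3*(-7 + 0) = 3*(-7) = -21)
X(19)/w(4, -13) = -1*19/(-21) = -19*(-1/21) = 19/21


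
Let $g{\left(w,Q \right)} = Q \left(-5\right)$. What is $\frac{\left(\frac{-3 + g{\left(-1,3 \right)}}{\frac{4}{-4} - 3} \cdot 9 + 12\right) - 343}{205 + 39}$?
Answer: $- \frac{581}{488} \approx -1.1906$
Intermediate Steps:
$g{\left(w,Q \right)} = - 5 Q$
$\frac{\left(\frac{-3 + g{\left(-1,3 \right)}}{\frac{4}{-4} - 3} \cdot 9 + 12\right) - 343}{205 + 39} = \frac{\left(\frac{-3 - 15}{\frac{4}{-4} - 3} \cdot 9 + 12\right) - 343}{205 + 39} = \frac{\left(\frac{-3 - 15}{4 \left(- \frac{1}{4}\right) - 3} \cdot 9 + 12\right) - 343}{244} = \left(\left(- \frac{18}{-1 - 3} \cdot 9 + 12\right) - 343\right) \frac{1}{244} = \left(\left(- \frac{18}{-4} \cdot 9 + 12\right) - 343\right) \frac{1}{244} = \left(\left(\left(-18\right) \left(- \frac{1}{4}\right) 9 + 12\right) - 343\right) \frac{1}{244} = \left(\left(\frac{9}{2} \cdot 9 + 12\right) - 343\right) \frac{1}{244} = \left(\left(\frac{81}{2} + 12\right) - 343\right) \frac{1}{244} = \left(\frac{105}{2} - 343\right) \frac{1}{244} = \left(- \frac{581}{2}\right) \frac{1}{244} = - \frac{581}{488}$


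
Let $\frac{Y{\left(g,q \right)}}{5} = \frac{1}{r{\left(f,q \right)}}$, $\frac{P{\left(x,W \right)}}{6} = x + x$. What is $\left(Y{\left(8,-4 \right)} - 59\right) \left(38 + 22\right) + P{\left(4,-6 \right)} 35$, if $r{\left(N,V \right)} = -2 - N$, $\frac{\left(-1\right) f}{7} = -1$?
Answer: $- \frac{5680}{3} \approx -1893.3$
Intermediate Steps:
$f = 7$ ($f = \left(-7\right) \left(-1\right) = 7$)
$P{\left(x,W \right)} = 12 x$ ($P{\left(x,W \right)} = 6 \left(x + x\right) = 6 \cdot 2 x = 12 x$)
$Y{\left(g,q \right)} = - \frac{5}{9}$ ($Y{\left(g,q \right)} = \frac{5}{-2 - 7} = \frac{5}{-9} = 5 \left(- \frac{1}{9}\right) = - \frac{5}{9}$)
$\left(Y{\left(8,-4 \right)} - 59\right) \left(38 + 22\right) + P{\left(4,-6 \right)} 35 = \left(- \frac{5}{9} - 59\right) \left(38 + 22\right) + 12 \cdot 4 \cdot 35 = \left(- \frac{536}{9}\right) 60 + 48 \cdot 35 = - \frac{10720}{3} + 1680 = - \frac{5680}{3}$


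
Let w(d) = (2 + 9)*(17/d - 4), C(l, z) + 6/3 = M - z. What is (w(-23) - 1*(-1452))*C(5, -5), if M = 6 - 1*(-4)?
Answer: 418561/23 ≈ 18198.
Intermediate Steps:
M = 10 (M = 6 + 4 = 10)
C(l, z) = 8 - z (C(l, z) = -2 + (10 - z) = 8 - z)
w(d) = -44 + 187/d (w(d) = 11*(-4 + 17/d) = -44 + 187/d)
(w(-23) - 1*(-1452))*C(5, -5) = ((-44 + 187/(-23)) - 1*(-1452))*(8 - 1*(-5)) = ((-44 + 187*(-1/23)) + 1452)*(8 + 5) = ((-44 - 187/23) + 1452)*13 = (-1199/23 + 1452)*13 = (32197/23)*13 = 418561/23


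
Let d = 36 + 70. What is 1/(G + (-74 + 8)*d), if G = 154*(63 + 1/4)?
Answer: 2/5489 ≈ 0.00036437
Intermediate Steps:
d = 106
G = 19481/2 (G = 154*(63 + 1/4) = 154*(253/4) = 19481/2 ≈ 9740.5)
1/(G + (-74 + 8)*d) = 1/(19481/2 + (-74 + 8)*106) = 1/(19481/2 - 66*106) = 1/(19481/2 - 6996) = 1/(5489/2) = 2/5489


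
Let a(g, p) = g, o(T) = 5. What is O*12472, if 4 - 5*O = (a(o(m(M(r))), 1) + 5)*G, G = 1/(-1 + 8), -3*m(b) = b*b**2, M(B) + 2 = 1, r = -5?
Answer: 224496/35 ≈ 6414.2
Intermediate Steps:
M(B) = -1 (M(B) = -2 + 1 = -1)
m(b) = -b**3/3 (m(b) = -b*b**2/3 = -b**3/3)
G = 1/7 ≈ 0.14286
O = 18/35 (O = 4/5 - (5 + 5)/(5*7) = 4/5 - 2/7 = 18/35 ≈ 0.51429)
O*12472 = (18/35)*12472 = 224496/35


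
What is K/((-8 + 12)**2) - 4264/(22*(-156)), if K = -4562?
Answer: -74945/264 ≈ -283.88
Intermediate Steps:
K/((-8 + 12)**2) - 4264/(22*(-156)) = -4562/(-8 + 12)**2 - 4264/(22*(-156)) = -4562/(4**2) - 4264/(-3432) = -4562/16 - 4264*(-1/3432) = -4562*1/16 + 41/33 = -2281/8 + 41/33 = -74945/264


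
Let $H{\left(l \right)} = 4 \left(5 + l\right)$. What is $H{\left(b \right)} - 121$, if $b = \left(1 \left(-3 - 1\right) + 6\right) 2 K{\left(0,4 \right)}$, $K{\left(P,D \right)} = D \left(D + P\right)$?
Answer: $155$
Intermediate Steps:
$b = 64$ ($b = \left(1 \left(-3 - 1\right) + 6\right) 2 \cdot 4 \left(4 + 0\right) = \left(1 \left(-4\right) + 6\right) 2 \cdot 4 \cdot 4 = \left(-4 + 6\right) 2 \cdot 16 = 2 \cdot 2 \cdot 16 = 4 \cdot 16 = 64$)
$H{\left(l \right)} = 20 + 4 l$
$H{\left(b \right)} - 121 = \left(20 + 4 \cdot 64\right) - 121 = \left(20 + 256\right) - 121 = 276 - 121 = 155$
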